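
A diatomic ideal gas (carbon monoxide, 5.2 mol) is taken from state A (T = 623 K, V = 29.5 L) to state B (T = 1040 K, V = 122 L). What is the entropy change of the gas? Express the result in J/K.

Entropy is a state function: ΔS = nC_V ln(T₂/T₁) + nR ln(V₂/V₁), with C_V = 5R/2 = 20.79 J mol⁻¹ K⁻¹ for a diatomic ideal gas.
ΔS = 5.2 × [20.79 × ln(1040/623) + 8.314 × ln(122/29.5)] = 117 J/K.

ΔS = 117 J/K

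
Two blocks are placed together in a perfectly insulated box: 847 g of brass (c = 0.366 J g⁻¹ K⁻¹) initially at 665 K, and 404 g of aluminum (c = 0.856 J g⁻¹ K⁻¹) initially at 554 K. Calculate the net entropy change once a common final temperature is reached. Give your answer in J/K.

ΔS_total = 2.73 J/K

Energy balance: T_f = (m₁c₁T₁ + m₂c₂T₂)/(m₁c₁ + m₂c₂) = 606.47 K.
ΔS₁ = m₁c₁ ln(T_f/T₁) = 310.002 × ln(606.47/665) = -28.56 J/K.
ΔS₂ = m₂c₂ ln(T_f/T₂) = 345.824 × ln(606.47/554) = 31.29 J/K.
ΔS_total = -28.56 + 31.29 = 2.73 J/K.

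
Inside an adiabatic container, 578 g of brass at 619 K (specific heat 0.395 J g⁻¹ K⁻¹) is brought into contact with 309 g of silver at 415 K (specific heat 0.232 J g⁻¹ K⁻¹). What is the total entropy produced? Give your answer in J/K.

ΔS_total = 4.05 J/K

Energy balance: T_f = (m₁c₁T₁ + m₂c₂T₂)/(m₁c₁ + m₂c₂) = 570.25 K.
ΔS₁ = m₁c₁ ln(T_f/T₁) = 228.31 × ln(570.25/619) = -18.73 J/K.
ΔS₂ = m₂c₂ ln(T_f/T₂) = 71.688 × ln(570.25/415) = 22.78 J/K.
ΔS_total = -18.73 + 22.78 = 4.05 J/K.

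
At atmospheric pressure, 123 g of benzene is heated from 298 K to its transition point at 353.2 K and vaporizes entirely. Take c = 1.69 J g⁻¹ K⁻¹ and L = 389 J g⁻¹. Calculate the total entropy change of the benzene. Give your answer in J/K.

Warming step: ΔS₁ = m c ln(T_tr/T_i) = 123 × 1.69 × ln(353.2/298) = 35.33 J/K.
Phase change: ΔS₂ = +mL/T_tr = 123 × 389 / 353.2 = 135.5 J/K.
ΔS_total = (35.33) + (135.5) = 171 J/K.

ΔS = 171 J/K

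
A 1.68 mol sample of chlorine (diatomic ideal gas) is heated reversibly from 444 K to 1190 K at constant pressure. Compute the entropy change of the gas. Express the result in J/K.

ΔS = 48.2 J/K

At constant pressure, ΔS = nC_p ln(T₂/T₁) with C_p = 7R/2 = 29.1 J mol⁻¹ K⁻¹.
ΔS = 1.68 × 29.1 × ln(1190/444) = 48.2 J/K.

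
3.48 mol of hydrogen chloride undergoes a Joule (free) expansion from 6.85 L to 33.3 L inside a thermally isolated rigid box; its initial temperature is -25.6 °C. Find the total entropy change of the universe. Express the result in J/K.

ΔS_universe = 45.8 J/K

For an ideal gas in free expansion Q = 0 and W = 0, so T is unchanged.
Entropy is a state function; using a reversible isothermal path, ΔS_gas = nR ln(V₂/V₁) = 3.48 × 8.314 × ln(33.3/6.85) = 45.8 J/K.
The insulated surroundings exchange no heat, so ΔS_surr = 0 and ΔS_universe = ΔS_gas.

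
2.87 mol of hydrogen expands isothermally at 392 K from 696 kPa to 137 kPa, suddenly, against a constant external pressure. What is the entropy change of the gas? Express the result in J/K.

Entropy is a state function, so ΔS_gas depends only on the end states.
For an isothermal ideal gas ΔS_gas = nR ln(P₁/P₂) = 2.87 × 8.314 × ln(696/137) = 38.8 J/K.

ΔS_gas = 38.8 J/K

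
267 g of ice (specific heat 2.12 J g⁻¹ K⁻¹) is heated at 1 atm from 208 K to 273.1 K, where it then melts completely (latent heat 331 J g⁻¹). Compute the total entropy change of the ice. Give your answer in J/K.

ΔS = 478 J/K

Warming step: ΔS₁ = m c ln(T_tr/T_i) = 267 × 2.12 × ln(273.1/208) = 154.1 J/K.
Phase change: ΔS₂ = +mL/T_tr = 267 × 331 / 273.1 = 323.6 J/K.
ΔS_total = (154.1) + (323.6) = 478 J/K.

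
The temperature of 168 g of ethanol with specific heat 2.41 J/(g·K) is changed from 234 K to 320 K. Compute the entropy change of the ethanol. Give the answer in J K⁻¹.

ΔS = ∫dQ_rev/T = m c ln(T₂/T₁) = 168 × 2.41 × ln(320/234) = 127 J/K.

ΔS = 127 J/K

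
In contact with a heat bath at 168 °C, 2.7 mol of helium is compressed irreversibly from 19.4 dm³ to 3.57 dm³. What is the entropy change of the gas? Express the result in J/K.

Entropy is a state function, so ΔS_gas depends only on the end states.
For an isothermal ideal gas ΔS_gas = nR ln(V₂/V₁) = 2.7 × 8.314 × ln(3.57/19.4) = -38 J/K.

ΔS_gas = -38 J/K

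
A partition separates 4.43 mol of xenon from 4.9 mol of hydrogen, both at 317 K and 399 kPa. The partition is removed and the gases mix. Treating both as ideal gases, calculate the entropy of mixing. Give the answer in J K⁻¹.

Mole fractions: x_A = 4.43/9.33 = 0.475, x_B = 0.525.
ΔS_mix = −R(n_A ln x_A + n_B ln x_B) = −8.314 × (4.43 ln 0.475 + 4.9 ln 0.525) = 53.7 J/K.

ΔS_mix = 53.7 J/K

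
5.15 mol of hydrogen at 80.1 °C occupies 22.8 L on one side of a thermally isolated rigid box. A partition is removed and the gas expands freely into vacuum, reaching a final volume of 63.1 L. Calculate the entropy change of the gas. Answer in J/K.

For an ideal gas in free expansion Q = 0 and W = 0, so T is unchanged.
Entropy is a state function; using a reversible isothermal path, ΔS_gas = nR ln(V₂/V₁) = 5.15 × 8.314 × ln(63.1/22.8) = 43.6 J/K.

ΔS_gas = 43.6 J/K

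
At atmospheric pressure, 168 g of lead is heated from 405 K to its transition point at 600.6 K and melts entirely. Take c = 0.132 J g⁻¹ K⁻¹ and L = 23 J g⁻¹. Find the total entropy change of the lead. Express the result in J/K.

Warming step: ΔS₁ = m c ln(T_tr/T_i) = 168 × 0.132 × ln(600.6/405) = 8.738 J/K.
Phase change: ΔS₂ = +mL/T_tr = 168 × 23 / 600.6 = 6.434 J/K.
ΔS_total = (8.738) + (6.434) = 15.2 J/K.

ΔS = 15.2 J/K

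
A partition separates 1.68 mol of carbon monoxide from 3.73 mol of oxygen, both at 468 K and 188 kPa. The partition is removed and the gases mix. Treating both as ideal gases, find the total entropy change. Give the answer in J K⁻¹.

Mole fractions: x_A = 1.68/5.41 = 0.311, x_B = 0.689.
ΔS_mix = −R(n_A ln x_A + n_B ln x_B) = −8.314 × (1.68 ln 0.311 + 3.73 ln 0.689) = 27.9 J/K.

ΔS_mix = 27.9 J/K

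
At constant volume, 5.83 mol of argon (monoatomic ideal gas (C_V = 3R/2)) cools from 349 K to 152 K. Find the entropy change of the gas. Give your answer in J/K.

ΔS = -60.4 J/K

At constant volume, ΔS = nC_V ln(T₂/T₁) with C_V = 3R/2 = 12.47 J mol⁻¹ K⁻¹.
ΔS = 5.83 × 12.47 × ln(152/349) = -60.4 J/K.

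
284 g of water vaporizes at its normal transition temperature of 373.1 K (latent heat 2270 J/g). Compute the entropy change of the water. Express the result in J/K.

Heat absorbed by the substance: Q = mL = 284 × 2270 = 644680 J.
At constant T, ΔS = Q_rev/T = 644680 / 373.1 = 1730 J/K.

ΔS = 1730 J/K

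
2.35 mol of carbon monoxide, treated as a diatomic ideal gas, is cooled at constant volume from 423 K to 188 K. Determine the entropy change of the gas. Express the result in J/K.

ΔS = -39.6 J/K

At constant volume, ΔS = nC_V ln(T₂/T₁) with C_V = 5R/2 = 20.79 J mol⁻¹ K⁻¹.
ΔS = 2.35 × 20.79 × ln(188/423) = -39.6 J/K.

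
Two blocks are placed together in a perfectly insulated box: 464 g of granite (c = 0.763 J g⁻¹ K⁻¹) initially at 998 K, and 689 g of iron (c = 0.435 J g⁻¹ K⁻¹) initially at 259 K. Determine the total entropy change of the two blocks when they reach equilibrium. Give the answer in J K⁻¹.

Energy balance: T_f = (m₁c₁T₁ + m₂c₂T₂)/(m₁c₁ + m₂c₂) = 659.2 K.
ΔS₁ = m₁c₁ ln(T_f/T₁) = 354.032 × ln(659.2/998) = -146.8 J/K.
ΔS₂ = m₂c₂ ln(T_f/T₂) = 299.715 × ln(659.2/259) = 280 J/K.
ΔS_total = -146.8 + 280 = 133 J/K.

ΔS_total = 133 J/K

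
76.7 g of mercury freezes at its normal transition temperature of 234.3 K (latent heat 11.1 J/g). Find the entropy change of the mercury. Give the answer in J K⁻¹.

Heat released by the substance: Q = −mL = −76.7 × 11.1 = −851.37 J.
At constant T, ΔS = Q_rev/T = −851.37 / 234.3 = -3.63 J/K.

ΔS = -3.63 J/K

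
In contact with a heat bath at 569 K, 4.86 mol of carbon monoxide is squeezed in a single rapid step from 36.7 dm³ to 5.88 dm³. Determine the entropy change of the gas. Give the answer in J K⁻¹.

ΔS_gas = -74 J/K

Entropy is a state function, so ΔS_gas depends only on the end states.
For an isothermal ideal gas ΔS_gas = nR ln(V₂/V₁) = 4.86 × 8.314 × ln(5.88/36.7) = -74 J/K.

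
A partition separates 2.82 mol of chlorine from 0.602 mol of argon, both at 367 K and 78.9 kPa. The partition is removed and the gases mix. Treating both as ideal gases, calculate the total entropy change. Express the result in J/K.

Mole fractions: x_A = 2.82/3.42 = 0.824, x_B = 0.176.
ΔS_mix = −R(n_A ln x_A + n_B ln x_B) = −8.314 × (2.82 ln 0.824 + 0.602 ln 0.176) = 13.2 J/K.

ΔS_mix = 13.2 J/K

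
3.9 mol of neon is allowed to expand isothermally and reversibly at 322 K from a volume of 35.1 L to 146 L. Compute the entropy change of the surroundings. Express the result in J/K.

ΔS_surr = -46.2 J/K

For an isothermal ideal gas ΔS_gas = nR ln(V₂/V₁) = 3.9 × 8.314 × ln(146/35.1) = 46.2 J/K.
The process is reversible, so ΔS_surr = −ΔS_gas = -46.2 J/K and ΔS_universe = 0.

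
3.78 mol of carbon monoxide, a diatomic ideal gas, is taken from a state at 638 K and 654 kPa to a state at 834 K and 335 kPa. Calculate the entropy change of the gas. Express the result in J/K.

ΔS = nC_p ln(T₂/T₁) − nR ln(P₂/P₁), with C_p = 7R/2 = 29.1 J mol⁻¹ K⁻¹ for a diatomic ideal gas.
ΔS = 3.78 × [29.1 × ln(834/638) − 8.314 × ln(335/654)] = 50.5 J/K.

ΔS = 50.5 J/K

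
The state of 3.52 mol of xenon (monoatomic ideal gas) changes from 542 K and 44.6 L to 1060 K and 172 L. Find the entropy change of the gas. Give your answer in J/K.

Entropy is a state function: ΔS = nC_V ln(T₂/T₁) + nR ln(V₂/V₁), with C_V = 3R/2 = 12.47 J mol⁻¹ K⁻¹ for a monoatomic ideal gas.
ΔS = 3.52 × [12.47 × ln(1060/542) + 8.314 × ln(172/44.6)] = 68.9 J/K.

ΔS = 68.9 J/K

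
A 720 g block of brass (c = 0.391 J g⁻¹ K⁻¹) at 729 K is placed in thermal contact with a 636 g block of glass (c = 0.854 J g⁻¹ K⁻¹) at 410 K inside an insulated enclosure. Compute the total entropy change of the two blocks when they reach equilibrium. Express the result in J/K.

ΔS_total = 32.2 J/K

Energy balance: T_f = (m₁c₁T₁ + m₂c₂T₂)/(m₁c₁ + m₂c₂) = 518.9 K.
ΔS₁ = m₁c₁ ln(T_f/T₁) = 281.52 × ln(518.9/729) = -95.71 J/K.
ΔS₂ = m₂c₂ ln(T_f/T₂) = 543.144 × ln(518.9/410) = 127.9 J/K.
ΔS_total = -95.71 + 127.9 = 32.2 J/K.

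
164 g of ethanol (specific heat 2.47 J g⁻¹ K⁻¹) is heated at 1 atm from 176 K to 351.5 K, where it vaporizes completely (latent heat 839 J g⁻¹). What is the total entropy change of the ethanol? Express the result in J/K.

ΔS = 672 J/K

Warming step: ΔS₁ = m c ln(T_tr/T_i) = 164 × 2.47 × ln(351.5/176) = 280.2 J/K.
Phase change: ΔS₂ = +mL/T_tr = 164 × 839 / 351.5 = 391.5 J/K.
ΔS_total = (280.2) + (391.5) = 672 J/K.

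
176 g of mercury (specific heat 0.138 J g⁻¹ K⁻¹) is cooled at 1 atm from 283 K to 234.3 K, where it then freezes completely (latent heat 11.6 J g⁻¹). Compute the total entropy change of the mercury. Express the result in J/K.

Cooling step: ΔS₁ = m c ln(T_tr/T_i) = 176 × 0.138 × ln(234.3/283) = -4.587 J/K.
Phase change: ΔS₂ = −mL/T_tr = −176 × 11.6 / 234.3 = -8.714 J/K.
ΔS_total = (-4.587) + (-8.714) = -13.3 J/K.

ΔS = -13.3 J/K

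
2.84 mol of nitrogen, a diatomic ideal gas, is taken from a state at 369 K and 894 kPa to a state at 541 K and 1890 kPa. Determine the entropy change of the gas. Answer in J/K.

ΔS = 13.9 J/K

ΔS = nC_p ln(T₂/T₁) − nR ln(P₂/P₁), with C_p = 7R/2 = 29.1 J mol⁻¹ K⁻¹ for a diatomic ideal gas.
ΔS = 2.84 × [29.1 × ln(541/369) − 8.314 × ln(1890/894)] = 13.9 J/K.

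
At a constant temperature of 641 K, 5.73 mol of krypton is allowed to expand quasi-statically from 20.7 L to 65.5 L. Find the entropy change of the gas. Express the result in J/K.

For an isothermal ideal gas ΔS_gas = nR ln(V₂/V₁) = 5.73 × 8.314 × ln(65.5/20.7) = 54.9 J/K.

ΔS_gas = 54.9 J/K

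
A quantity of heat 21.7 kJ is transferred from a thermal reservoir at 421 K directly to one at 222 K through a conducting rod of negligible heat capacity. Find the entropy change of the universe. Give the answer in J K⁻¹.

ΔS_hot = −Q/T_H = −21700/421 = -51.54 J/K and ΔS_cold = +Q/T_C = 21700/222 = 97.75 J/K.
ΔS_total = -51.54 + 97.75 = 46.2 J/K, positive as the second law requires.

ΔS_total = 46.2 J/K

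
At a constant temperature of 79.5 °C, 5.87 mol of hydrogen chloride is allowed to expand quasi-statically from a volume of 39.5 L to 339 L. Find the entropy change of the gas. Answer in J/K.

For an isothermal ideal gas ΔS_gas = nR ln(V₂/V₁) = 5.87 × 8.314 × ln(339/39.5) = 105 J/K.

ΔS_gas = 105 J/K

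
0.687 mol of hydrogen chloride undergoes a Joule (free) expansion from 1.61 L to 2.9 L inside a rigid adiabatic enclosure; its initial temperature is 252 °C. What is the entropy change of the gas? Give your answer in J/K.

ΔS_gas = 3.36 J/K

For an ideal gas in free expansion Q = 0 and W = 0, so T is unchanged.
Entropy is a state function; using a reversible isothermal path, ΔS_gas = nR ln(V₂/V₁) = 0.687 × 8.314 × ln(2.9/1.61) = 3.36 J/K.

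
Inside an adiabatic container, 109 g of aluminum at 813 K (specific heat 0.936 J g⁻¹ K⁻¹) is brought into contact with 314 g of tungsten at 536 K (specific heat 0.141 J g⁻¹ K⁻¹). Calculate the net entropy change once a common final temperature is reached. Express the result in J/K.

Energy balance: T_f = (m₁c₁T₁ + m₂c₂T₂)/(m₁c₁ + m₂c₂) = 729.17 K.
ΔS₁ = m₁c₁ ln(T_f/T₁) = 102.024 × ln(729.17/813) = -11.102 J/K.
ΔS₂ = m₂c₂ ln(T_f/T₂) = 44.274 × ln(729.17/536) = 13.626 J/K.
ΔS_total = -11.102 + 13.626 = 2.52 J/K.

ΔS_total = 2.52 J/K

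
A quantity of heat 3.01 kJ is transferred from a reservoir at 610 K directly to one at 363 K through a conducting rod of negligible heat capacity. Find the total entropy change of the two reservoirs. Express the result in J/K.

ΔS_hot = −Q/T_H = −3010/610 = -4.934 J/K and ΔS_cold = +Q/T_C = 3010/363 = 8.292 J/K.
ΔS_total = -4.934 + 8.292 = 3.36 J/K, positive as the second law requires.

ΔS_total = 3.36 J/K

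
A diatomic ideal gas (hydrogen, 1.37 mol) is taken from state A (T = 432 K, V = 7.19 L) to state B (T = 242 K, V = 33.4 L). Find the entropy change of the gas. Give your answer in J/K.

Entropy is a state function: ΔS = nC_V ln(T₂/T₁) + nR ln(V₂/V₁), with C_V = 5R/2 = 20.79 J mol⁻¹ K⁻¹ for a diatomic ideal gas.
ΔS = 1.37 × [20.79 × ln(242/432) + 8.314 × ln(33.4/7.19)] = 0.993 J/K.

ΔS = 0.993 J/K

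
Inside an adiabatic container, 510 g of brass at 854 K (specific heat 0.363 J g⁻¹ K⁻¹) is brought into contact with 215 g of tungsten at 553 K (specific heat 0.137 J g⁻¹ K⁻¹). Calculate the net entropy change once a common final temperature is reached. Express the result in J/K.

ΔS_total = 2.16 J/K

Energy balance: T_f = (m₁c₁T₁ + m₂c₂T₂)/(m₁c₁ + m₂c₂) = 812.68 K.
ΔS₁ = m₁c₁ ln(T_f/T₁) = 185.13 × ln(812.68/854) = -9.181 J/K.
ΔS₂ = m₂c₂ ln(T_f/T₂) = 29.455 × ln(812.68/553) = 11.34 J/K.
ΔS_total = -9.181 + 11.34 = 2.16 J/K.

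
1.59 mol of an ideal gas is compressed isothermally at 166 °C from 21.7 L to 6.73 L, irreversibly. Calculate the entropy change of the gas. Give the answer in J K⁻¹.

Entropy is a state function, so ΔS_gas depends only on the end states.
For an isothermal ideal gas ΔS_gas = nR ln(V₂/V₁) = 1.59 × 8.314 × ln(6.73/21.7) = -15.5 J/K.

ΔS_gas = -15.5 J/K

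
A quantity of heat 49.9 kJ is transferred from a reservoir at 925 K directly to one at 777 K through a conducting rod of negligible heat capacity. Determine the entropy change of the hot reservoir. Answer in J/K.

The hot reservoir loses heat Q, so ΔS_hot = −Q/T_H = −49900/925 = -53.9 J/K.

ΔS_hot = -53.9 J/K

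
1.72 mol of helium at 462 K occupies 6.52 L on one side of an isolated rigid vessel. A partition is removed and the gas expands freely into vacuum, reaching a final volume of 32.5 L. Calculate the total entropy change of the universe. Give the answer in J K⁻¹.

No heat is exchanged and no work is done, so the ideal-gas temperature stays constant.
Entropy is a state function; using a reversible isothermal path, ΔS_gas = nR ln(V₂/V₁) = 1.72 × 8.314 × ln(32.5/6.52) = 23 J/K.
The insulated surroundings exchange no heat, so ΔS_surr = 0 and ΔS_universe = ΔS_gas.

ΔS_universe = 23 J/K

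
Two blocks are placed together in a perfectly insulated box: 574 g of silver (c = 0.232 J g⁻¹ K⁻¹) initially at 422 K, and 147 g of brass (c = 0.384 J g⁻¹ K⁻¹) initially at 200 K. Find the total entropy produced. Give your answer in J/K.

Energy balance: T_f = (m₁c₁T₁ + m₂c₂T₂)/(m₁c₁ + m₂c₂) = 355.91 K.
ΔS₁ = m₁c₁ ln(T_f/T₁) = 133.168 × ln(355.91/422) = -22.68 J/K.
ΔS₂ = m₂c₂ ln(T_f/T₂) = 56.448 × ln(355.91/200) = 32.53 J/K.
ΔS_total = -22.68 + 32.53 = 9.85 J/K.

ΔS_total = 9.85 J/K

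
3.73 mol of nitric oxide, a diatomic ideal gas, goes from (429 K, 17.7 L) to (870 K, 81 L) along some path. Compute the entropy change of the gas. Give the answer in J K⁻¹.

ΔS = 102 J/K

Entropy is a state function: ΔS = nC_V ln(T₂/T₁) + nR ln(V₂/V₁), with C_V = 5R/2 = 20.79 J mol⁻¹ K⁻¹ for a diatomic ideal gas.
ΔS = 3.73 × [20.79 × ln(870/429) + 8.314 × ln(81/17.7)] = 102 J/K.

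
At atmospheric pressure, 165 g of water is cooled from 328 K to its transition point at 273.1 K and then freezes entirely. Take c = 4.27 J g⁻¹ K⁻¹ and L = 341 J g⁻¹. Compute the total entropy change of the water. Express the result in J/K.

ΔS = -335 J/K

Cooling step: ΔS₁ = m c ln(T_tr/T_i) = 165 × 4.27 × ln(273.1/328) = -129.1 J/K.
Phase change: ΔS₂ = −mL/T_tr = −165 × 341 / 273.1 = -206 J/K.
ΔS_total = (-129.1) + (-206) = -335 J/K.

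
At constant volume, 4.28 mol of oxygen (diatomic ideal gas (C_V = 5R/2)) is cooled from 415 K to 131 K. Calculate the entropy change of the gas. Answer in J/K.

At constant volume, ΔS = nC_V ln(T₂/T₁) with C_V = 5R/2 = 20.79 J mol⁻¹ K⁻¹.
ΔS = 4.28 × 20.79 × ln(131/415) = -103 J/K.

ΔS = -103 J/K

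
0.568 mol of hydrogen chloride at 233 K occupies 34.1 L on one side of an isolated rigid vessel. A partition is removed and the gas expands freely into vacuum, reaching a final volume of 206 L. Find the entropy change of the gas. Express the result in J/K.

For an ideal gas in free expansion Q = 0 and W = 0, so T is unchanged.
Entropy is a state function; using a reversible isothermal path, ΔS_gas = nR ln(V₂/V₁) = 0.568 × 8.314 × ln(206/34.1) = 8.49 J/K.

ΔS_gas = 8.49 J/K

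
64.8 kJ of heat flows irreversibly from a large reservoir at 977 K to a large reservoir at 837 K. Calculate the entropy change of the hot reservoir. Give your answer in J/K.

The hot reservoir loses heat Q, so ΔS_hot = −Q/T_H = −64800/977 = -66.3 J/K.

ΔS_hot = -66.3 J/K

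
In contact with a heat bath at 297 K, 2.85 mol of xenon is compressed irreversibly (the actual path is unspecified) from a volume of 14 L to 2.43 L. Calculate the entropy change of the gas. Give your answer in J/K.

ΔS_gas = -41.5 J/K

Entropy is a state function, so ΔS_gas depends only on the end states.
For an isothermal ideal gas ΔS_gas = nR ln(V₂/V₁) = 2.85 × 8.314 × ln(2.43/14) = -41.5 J/K.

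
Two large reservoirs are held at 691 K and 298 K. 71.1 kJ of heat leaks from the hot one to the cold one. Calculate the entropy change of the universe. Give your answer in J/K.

ΔS_total = 136 J/K

ΔS_hot = −Q/T_H = −71100/691 = -102.9 J/K and ΔS_cold = +Q/T_C = 71100/298 = 238.6 J/K.
ΔS_total = -102.9 + 238.6 = 136 J/K, positive as the second law requires.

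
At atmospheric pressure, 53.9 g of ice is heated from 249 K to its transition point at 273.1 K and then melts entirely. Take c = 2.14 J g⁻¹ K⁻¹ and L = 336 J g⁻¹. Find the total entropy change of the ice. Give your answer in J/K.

Warming step: ΔS₁ = m c ln(T_tr/T_i) = 53.9 × 2.14 × ln(273.1/249) = 10.66 J/K.
Phase change: ΔS₂ = +mL/T_tr = 53.9 × 336 / 273.1 = 66.31 J/K.
ΔS_total = (10.66) + (66.31) = 77 J/K.

ΔS = 77 J/K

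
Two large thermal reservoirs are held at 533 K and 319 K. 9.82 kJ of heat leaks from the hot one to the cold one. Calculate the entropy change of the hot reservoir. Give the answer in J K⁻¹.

The hot reservoir loses heat Q, so ΔS_hot = −Q/T_H = −9820/533 = -18.4 J/K.

ΔS_hot = -18.4 J/K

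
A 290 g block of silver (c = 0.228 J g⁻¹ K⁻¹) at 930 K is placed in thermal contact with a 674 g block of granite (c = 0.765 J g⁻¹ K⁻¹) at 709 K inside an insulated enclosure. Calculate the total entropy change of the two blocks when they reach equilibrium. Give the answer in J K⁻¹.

ΔS_total = 2.31 J/K

Energy balance: T_f = (m₁c₁T₁ + m₂c₂T₂)/(m₁c₁ + m₂c₂) = 734.12 K.
ΔS₁ = m₁c₁ ln(T_f/T₁) = 66.12 × ln(734.12/930) = -15.64 J/K.
ΔS₂ = m₂c₂ ln(T_f/T₂) = 515.61 × ln(734.12/709) = 17.95 J/K.
ΔS_total = -15.64 + 17.95 = 2.31 J/K.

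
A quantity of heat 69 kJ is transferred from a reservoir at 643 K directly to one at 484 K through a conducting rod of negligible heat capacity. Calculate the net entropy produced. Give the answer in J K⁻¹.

ΔS_hot = −Q/T_H = −69000/643 = -107.3 J/K and ΔS_cold = +Q/T_C = 69000/484 = 142.6 J/K.
ΔS_total = -107.3 + 142.6 = 35.3 J/K, positive as the second law requires.

ΔS_total = 35.3 J/K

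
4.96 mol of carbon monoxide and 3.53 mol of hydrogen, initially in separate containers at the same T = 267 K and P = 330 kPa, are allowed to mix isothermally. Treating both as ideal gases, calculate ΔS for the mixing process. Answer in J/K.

Mole fractions: x_A = 4.96/8.49 = 0.584, x_B = 0.416.
ΔS_mix = −R(n_A ln x_A + n_B ln x_B) = −8.314 × (4.96 ln 0.584 + 3.53 ln 0.416) = 47.9 J/K.

ΔS_mix = 47.9 J/K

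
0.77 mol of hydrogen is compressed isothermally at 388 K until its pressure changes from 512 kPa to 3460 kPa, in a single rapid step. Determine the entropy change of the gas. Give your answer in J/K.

ΔS_gas = -12.2 J/K

Entropy is a state function, so ΔS_gas depends only on the end states.
For an isothermal ideal gas ΔS_gas = nR ln(P₁/P₂) = 0.77 × 8.314 × ln(512/3460) = -12.2 J/K.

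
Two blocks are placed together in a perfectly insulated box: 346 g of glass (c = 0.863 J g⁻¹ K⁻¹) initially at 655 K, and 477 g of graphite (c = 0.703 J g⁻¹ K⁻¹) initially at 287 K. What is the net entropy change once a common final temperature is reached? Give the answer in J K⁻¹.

Energy balance: T_f = (m₁c₁T₁ + m₂c₂T₂)/(m₁c₁ + m₂c₂) = 460.34 K.
ΔS₁ = m₁c₁ ln(T_f/T₁) = 298.598 × ln(460.34/655) = -105.3 J/K.
ΔS₂ = m₂c₂ ln(T_f/T₂) = 335.331 × ln(460.34/287) = 158.4 J/K.
ΔS_total = -105.3 + 158.4 = 53.1 J/K.

ΔS_total = 53.1 J/K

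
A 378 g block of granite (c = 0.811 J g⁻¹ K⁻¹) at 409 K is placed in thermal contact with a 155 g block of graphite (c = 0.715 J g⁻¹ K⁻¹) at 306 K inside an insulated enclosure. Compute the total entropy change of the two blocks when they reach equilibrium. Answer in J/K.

Energy balance: T_f = (m₁c₁T₁ + m₂c₂T₂)/(m₁c₁ + m₂c₂) = 381.65 K.
ΔS₁ = m₁c₁ ln(T_f/T₁) = 306.558 × ln(381.65/409) = -21.216 J/K.
ΔS₂ = m₂c₂ ln(T_f/T₂) = 110.825 × ln(381.65/306) = 24.484 J/K.
ΔS_total = -21.216 + 24.484 = 3.27 J/K.

ΔS_total = 3.27 J/K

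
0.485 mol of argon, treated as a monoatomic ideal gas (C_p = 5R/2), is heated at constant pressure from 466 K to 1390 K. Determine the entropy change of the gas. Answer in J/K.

At constant pressure, ΔS = nC_p ln(T₂/T₁) with C_p = 5R/2 = 20.79 J mol⁻¹ K⁻¹.
ΔS = 0.485 × 20.79 × ln(1390/466) = 11 J/K.

ΔS = 11 J/K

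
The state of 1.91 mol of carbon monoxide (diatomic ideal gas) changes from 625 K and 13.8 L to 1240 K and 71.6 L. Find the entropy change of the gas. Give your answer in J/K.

Entropy is a state function: ΔS = nC_V ln(T₂/T₁) + nR ln(V₂/V₁), with C_V = 5R/2 = 20.79 J mol⁻¹ K⁻¹ for a diatomic ideal gas.
ΔS = 1.91 × [20.79 × ln(1240/625) + 8.314 × ln(71.6/13.8)] = 53.3 J/K.

ΔS = 53.3 J/K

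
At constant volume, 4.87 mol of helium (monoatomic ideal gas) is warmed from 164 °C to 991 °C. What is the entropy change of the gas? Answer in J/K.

In kelvin: T₁ = 437.15 K, T₂ = 1264.15 K. At constant volume, ΔS = nC_V ln(T₂/T₁) with C_V = 3R/2 = 12.47 J mol⁻¹ K⁻¹.
ΔS = 4.87 × 12.47 × ln(1264.15/437.15) = 64.5 J/K.

ΔS = 64.5 J/K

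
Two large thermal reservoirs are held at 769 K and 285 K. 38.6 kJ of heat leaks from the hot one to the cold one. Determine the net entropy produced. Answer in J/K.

ΔS_total = 85.2 J/K

ΔS_hot = −Q/T_H = −38600/769 = -50.2 J/K and ΔS_cold = +Q/T_C = 38600/285 = 135.4 J/K.
ΔS_total = -50.2 + 135.4 = 85.2 J/K, positive as the second law requires.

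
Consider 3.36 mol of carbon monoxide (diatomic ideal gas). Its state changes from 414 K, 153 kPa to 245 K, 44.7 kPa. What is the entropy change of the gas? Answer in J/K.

ΔS = -16.9 J/K

ΔS = nC_p ln(T₂/T₁) − nR ln(P₂/P₁), with C_p = 7R/2 = 29.1 J mol⁻¹ K⁻¹ for a diatomic ideal gas.
ΔS = 3.36 × [29.1 × ln(245/414) − 8.314 × ln(44.7/153)] = -16.9 J/K.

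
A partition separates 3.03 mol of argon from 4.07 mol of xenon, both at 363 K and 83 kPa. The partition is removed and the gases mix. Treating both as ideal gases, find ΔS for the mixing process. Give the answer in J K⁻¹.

ΔS_mix = 40.3 J/K

Mole fractions: x_A = 3.03/7.1 = 0.427, x_B = 0.573.
ΔS_mix = −R(n_A ln x_A + n_B ln x_B) = −8.314 × (3.03 ln 0.427 + 4.07 ln 0.573) = 40.3 J/K.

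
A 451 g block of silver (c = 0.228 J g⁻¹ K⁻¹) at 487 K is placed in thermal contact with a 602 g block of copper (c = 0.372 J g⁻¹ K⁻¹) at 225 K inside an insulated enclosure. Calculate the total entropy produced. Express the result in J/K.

Energy balance: T_f = (m₁c₁T₁ + m₂c₂T₂)/(m₁c₁ + m₂c₂) = 307.45 K.
ΔS₁ = m₁c₁ ln(T_f/T₁) = 102.828 × ln(307.45/487) = -47.3 J/K.
ΔS₂ = m₂c₂ ln(T_f/T₂) = 223.944 × ln(307.45/225) = 69.91 J/K.
ΔS_total = -47.3 + 69.91 = 22.6 J/K.

ΔS_total = 22.6 J/K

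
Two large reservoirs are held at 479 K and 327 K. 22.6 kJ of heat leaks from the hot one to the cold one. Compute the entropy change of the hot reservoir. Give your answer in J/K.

ΔS_hot = -47.2 J/K

The hot reservoir loses heat Q, so ΔS_hot = −Q/T_H = −22600/479 = -47.2 J/K.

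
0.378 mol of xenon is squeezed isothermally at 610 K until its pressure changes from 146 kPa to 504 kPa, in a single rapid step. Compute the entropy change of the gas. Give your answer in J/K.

Entropy is a state function, so ΔS_gas depends only on the end states.
For an isothermal ideal gas ΔS_gas = nR ln(P₁/P₂) = 0.378 × 8.314 × ln(146/504) = -3.89 J/K.

ΔS_gas = -3.89 J/K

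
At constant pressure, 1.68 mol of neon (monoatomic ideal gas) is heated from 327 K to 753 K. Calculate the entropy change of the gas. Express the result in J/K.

ΔS = 29.1 J/K

At constant pressure, ΔS = nC_p ln(T₂/T₁) with C_p = 5R/2 = 20.79 J mol⁻¹ K⁻¹.
ΔS = 1.68 × 20.79 × ln(753/327) = 29.1 J/K.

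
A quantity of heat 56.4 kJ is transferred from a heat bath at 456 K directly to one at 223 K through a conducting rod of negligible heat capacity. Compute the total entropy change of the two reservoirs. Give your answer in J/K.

ΔS_hot = −Q/T_H = −56400/456 = -123.7 J/K and ΔS_cold = +Q/T_C = 56400/223 = 252.9 J/K.
ΔS_total = -123.7 + 252.9 = 129 J/K, positive as the second law requires.

ΔS_total = 129 J/K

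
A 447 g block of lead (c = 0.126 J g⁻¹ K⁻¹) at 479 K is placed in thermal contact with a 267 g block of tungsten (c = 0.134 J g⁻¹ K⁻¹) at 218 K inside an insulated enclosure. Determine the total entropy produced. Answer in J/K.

Energy balance: T_f = (m₁c₁T₁ + m₂c₂T₂)/(m₁c₁ + m₂c₂) = 377.61 K.
ΔS₁ = m₁c₁ ln(T_f/T₁) = 56.322 × ln(377.61/479) = -13.4 J/K.
ΔS₂ = m₂c₂ ln(T_f/T₂) = 35.778 × ln(377.61/218) = 19.66 J/K.
ΔS_total = -13.4 + 19.66 = 6.26 J/K.

ΔS_total = 6.26 J/K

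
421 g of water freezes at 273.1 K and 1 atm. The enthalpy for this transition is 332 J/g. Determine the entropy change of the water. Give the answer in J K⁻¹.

ΔS = -512 J/K

Heat released by the substance: Q = −mL = −421 × 332 = −139772 J.
At constant T, ΔS = Q_rev/T = −139772 / 273.1 = -512 J/K.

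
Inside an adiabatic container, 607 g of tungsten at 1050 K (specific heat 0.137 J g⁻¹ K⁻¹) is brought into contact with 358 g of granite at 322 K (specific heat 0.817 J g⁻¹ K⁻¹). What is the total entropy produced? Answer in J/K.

ΔS_total = 54.1 J/K

Energy balance: T_f = (m₁c₁T₁ + m₂c₂T₂)/(m₁c₁ + m₂c₂) = 483.16 K.
ΔS₁ = m₁c₁ ln(T_f/T₁) = 83.159 × ln(483.16/1050) = -64.547 J/K.
ΔS₂ = m₂c₂ ln(T_f/T₂) = 292.486 × ln(483.16/322) = 118.69 J/K.
ΔS_total = -64.547 + 118.69 = 54.1 J/K.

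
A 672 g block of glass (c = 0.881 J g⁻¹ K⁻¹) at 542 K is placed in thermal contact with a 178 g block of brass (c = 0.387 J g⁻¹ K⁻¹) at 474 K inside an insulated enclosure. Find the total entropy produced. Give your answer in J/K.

ΔS_total = 0.535 J/K

Energy balance: T_f = (m₁c₁T₁ + m₂c₂T₂)/(m₁c₁ + m₂c₂) = 534.91 K.
ΔS₁ = m₁c₁ ln(T_f/T₁) = 592.032 × ln(534.91/542) = -7.793 J/K.
ΔS₂ = m₂c₂ ln(T_f/T₂) = 68.886 × ln(534.91/474) = 8.328 J/K.
ΔS_total = -7.793 + 8.328 = 0.535 J/K.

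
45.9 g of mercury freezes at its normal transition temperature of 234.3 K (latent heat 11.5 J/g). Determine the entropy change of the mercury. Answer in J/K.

ΔS = -2.25 J/K

Heat released by the substance: Q = −mL = −45.9 × 11.5 = −527.85 J.
At constant T, ΔS = Q_rev/T = −527.85 / 234.3 = -2.25 J/K.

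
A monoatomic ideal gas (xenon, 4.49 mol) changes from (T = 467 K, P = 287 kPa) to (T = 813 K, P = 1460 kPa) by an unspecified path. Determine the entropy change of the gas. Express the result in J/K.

ΔS = nC_p ln(T₂/T₁) − nR ln(P₂/P₁), with C_p = 5R/2 = 20.79 J mol⁻¹ K⁻¹ for a monoatomic ideal gas.
ΔS = 4.49 × [20.79 × ln(813/467) − 8.314 × ln(1460/287)] = -8.99 J/K.

ΔS = -8.99 J/K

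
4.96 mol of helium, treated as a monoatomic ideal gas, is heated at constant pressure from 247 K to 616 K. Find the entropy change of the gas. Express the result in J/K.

ΔS = 94.2 J/K

At constant pressure, ΔS = nC_p ln(T₂/T₁) with C_p = 5R/2 = 20.79 J mol⁻¹ K⁻¹.
ΔS = 4.96 × 20.79 × ln(616/247) = 94.2 J/K.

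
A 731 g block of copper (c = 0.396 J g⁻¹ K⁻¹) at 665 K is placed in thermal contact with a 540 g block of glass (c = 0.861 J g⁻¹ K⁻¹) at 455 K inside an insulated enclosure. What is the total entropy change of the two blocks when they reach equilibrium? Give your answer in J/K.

Energy balance: T_f = (m₁c₁T₁ + m₂c₂T₂)/(m₁c₁ + m₂c₂) = 535.58 K.
ΔS₁ = m₁c₁ ln(T_f/T₁) = 289.476 × ln(535.58/665) = -62.65 J/K.
ΔS₂ = m₂c₂ ln(T_f/T₂) = 464.94 × ln(535.58/455) = 75.81 J/K.
ΔS_total = -62.65 + 75.81 = 13.2 J/K.

ΔS_total = 13.2 J/K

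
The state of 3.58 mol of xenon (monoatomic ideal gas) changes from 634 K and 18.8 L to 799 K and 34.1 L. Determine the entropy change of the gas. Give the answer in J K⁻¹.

Entropy is a state function: ΔS = nC_V ln(T₂/T₁) + nR ln(V₂/V₁), with C_V = 3R/2 = 12.47 J mol⁻¹ K⁻¹ for a monoatomic ideal gas.
ΔS = 3.58 × [12.47 × ln(799/634) + 8.314 × ln(34.1/18.8)] = 28 J/K.

ΔS = 28 J/K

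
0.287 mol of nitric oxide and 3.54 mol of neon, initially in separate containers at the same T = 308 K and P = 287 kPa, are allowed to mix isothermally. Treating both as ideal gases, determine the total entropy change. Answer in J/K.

Mole fractions: x_A = 0.287/3.83 = 0.075, x_B = 0.925.
ΔS_mix = −R(n_A ln x_A + n_B ln x_B) = −8.314 × (0.287 ln 0.075 + 3.54 ln 0.925) = 8.48 J/K.

ΔS_mix = 8.48 J/K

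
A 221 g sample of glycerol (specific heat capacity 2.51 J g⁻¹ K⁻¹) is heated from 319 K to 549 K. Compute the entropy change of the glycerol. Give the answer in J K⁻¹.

ΔS = 301 J/K

ΔS = ∫dQ_rev/T = m c ln(T₂/T₁) = 221 × 2.51 × ln(549/319) = 301 J/K.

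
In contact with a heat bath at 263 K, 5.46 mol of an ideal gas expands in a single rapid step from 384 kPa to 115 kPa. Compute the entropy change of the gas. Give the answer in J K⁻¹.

ΔS_gas = 54.7 J/K

Entropy is a state function, so ΔS_gas depends only on the end states.
For an isothermal ideal gas ΔS_gas = nR ln(P₁/P₂) = 5.46 × 8.314 × ln(384/115) = 54.7 J/K.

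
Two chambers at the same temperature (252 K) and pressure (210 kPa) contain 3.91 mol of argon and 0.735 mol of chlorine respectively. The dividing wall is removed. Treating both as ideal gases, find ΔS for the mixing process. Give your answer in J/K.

Mole fractions: x_A = 3.91/4.65 = 0.842, x_B = 0.158.
ΔS_mix = −R(n_A ln x_A + n_B ln x_B) = −8.314 × (3.91 ln 0.842 + 0.735 ln 0.158) = 16.9 J/K.

ΔS_mix = 16.9 J/K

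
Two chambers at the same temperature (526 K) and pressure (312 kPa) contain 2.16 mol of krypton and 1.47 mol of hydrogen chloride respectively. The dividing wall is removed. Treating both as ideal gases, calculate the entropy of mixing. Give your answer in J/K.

ΔS_mix = 20.4 J/K

Mole fractions: x_A = 2.16/3.63 = 0.595, x_B = 0.405.
ΔS_mix = −R(n_A ln x_A + n_B ln x_B) = −8.314 × (2.16 ln 0.595 + 1.47 ln 0.405) = 20.4 J/K.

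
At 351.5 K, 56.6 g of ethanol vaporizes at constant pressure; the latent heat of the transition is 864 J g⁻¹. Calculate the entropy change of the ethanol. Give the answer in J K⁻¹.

ΔS = 139 J/K

Heat absorbed by the substance: Q = mL = 56.6 × 864 = 48902.4 J.
At constant T, ΔS = Q_rev/T = 48902.4 / 351.5 = 139 J/K.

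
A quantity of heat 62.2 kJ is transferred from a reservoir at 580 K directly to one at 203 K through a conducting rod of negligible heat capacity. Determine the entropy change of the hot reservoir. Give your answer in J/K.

ΔS_hot = -107 J/K

The hot reservoir loses heat Q, so ΔS_hot = −Q/T_H = −62200/580 = -107 J/K.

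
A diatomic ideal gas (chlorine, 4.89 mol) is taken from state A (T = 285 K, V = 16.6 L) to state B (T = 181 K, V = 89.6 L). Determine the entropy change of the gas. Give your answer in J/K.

Entropy is a state function: ΔS = nC_V ln(T₂/T₁) + nR ln(V₂/V₁), with C_V = 5R/2 = 20.79 J mol⁻¹ K⁻¹ for a diatomic ideal gas.
ΔS = 4.89 × [20.79 × ln(181/285) + 8.314 × ln(89.6/16.6)] = 22.4 J/K.

ΔS = 22.4 J/K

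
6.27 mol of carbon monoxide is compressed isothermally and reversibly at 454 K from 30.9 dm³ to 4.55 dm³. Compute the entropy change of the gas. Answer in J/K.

ΔS_gas = -99.9 J/K

For an isothermal ideal gas ΔS_gas = nR ln(V₂/V₁) = 6.27 × 8.314 × ln(4.55/30.9) = -99.9 J/K.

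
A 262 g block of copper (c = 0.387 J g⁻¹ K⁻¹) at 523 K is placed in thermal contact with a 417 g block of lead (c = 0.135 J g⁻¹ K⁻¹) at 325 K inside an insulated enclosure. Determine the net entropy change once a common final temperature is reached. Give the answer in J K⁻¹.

Energy balance: T_f = (m₁c₁T₁ + m₂c₂T₂)/(m₁c₁ + m₂c₂) = 452.31 K.
ΔS₁ = m₁c₁ ln(T_f/T₁) = 101.394 × ln(452.31/523) = -14.72 J/K.
ΔS₂ = m₂c₂ ln(T_f/T₂) = 56.295 × ln(452.31/325) = 18.61 J/K.
ΔS_total = -14.72 + 18.61 = 3.89 J/K.

ΔS_total = 3.89 J/K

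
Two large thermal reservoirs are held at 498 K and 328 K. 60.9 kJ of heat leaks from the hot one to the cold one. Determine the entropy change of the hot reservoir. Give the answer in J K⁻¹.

The hot reservoir loses heat Q, so ΔS_hot = −Q/T_H = −60900/498 = -122 J/K.

ΔS_hot = -122 J/K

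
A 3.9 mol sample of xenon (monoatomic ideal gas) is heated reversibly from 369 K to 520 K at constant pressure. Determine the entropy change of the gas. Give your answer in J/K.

ΔS = 27.8 J/K

At constant pressure, ΔS = nC_p ln(T₂/T₁) with C_p = 5R/2 = 20.79 J mol⁻¹ K⁻¹.
ΔS = 3.9 × 20.79 × ln(520/369) = 27.8 J/K.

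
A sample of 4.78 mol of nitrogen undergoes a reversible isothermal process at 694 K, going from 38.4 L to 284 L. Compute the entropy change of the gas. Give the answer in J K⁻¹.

For an isothermal ideal gas ΔS_gas = nR ln(V₂/V₁) = 4.78 × 8.314 × ln(284/38.4) = 79.5 J/K.

ΔS_gas = 79.5 J/K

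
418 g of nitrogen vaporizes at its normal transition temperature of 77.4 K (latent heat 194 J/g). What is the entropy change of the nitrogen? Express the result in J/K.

Heat absorbed by the substance: Q = mL = 418 × 194 = 81092 J.
At constant T, ΔS = Q_rev/T = 81092 / 77.4 = 1050 J/K.

ΔS = 1050 J/K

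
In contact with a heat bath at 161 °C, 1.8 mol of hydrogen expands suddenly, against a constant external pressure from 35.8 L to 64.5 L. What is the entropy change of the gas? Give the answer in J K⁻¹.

Entropy is a state function, so ΔS_gas depends only on the end states.
For an isothermal ideal gas ΔS_gas = nR ln(V₂/V₁) = 1.8 × 8.314 × ln(64.5/35.8) = 8.81 J/K.

ΔS_gas = 8.81 J/K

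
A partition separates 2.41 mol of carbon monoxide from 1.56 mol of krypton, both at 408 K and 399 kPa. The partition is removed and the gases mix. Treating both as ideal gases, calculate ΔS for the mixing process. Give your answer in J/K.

ΔS_mix = 22.1 J/K

Mole fractions: x_A = 2.41/3.97 = 0.607, x_B = 0.393.
ΔS_mix = −R(n_A ln x_A + n_B ln x_B) = −8.314 × (2.41 ln 0.607 + 1.56 ln 0.393) = 22.1 J/K.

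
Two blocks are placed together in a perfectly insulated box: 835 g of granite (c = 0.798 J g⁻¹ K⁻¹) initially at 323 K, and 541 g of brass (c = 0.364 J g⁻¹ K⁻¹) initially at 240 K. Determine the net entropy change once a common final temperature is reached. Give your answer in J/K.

ΔS_total = 6.34 J/K

Energy balance: T_f = (m₁c₁T₁ + m₂c₂T₂)/(m₁c₁ + m₂c₂) = 304.07 K.
ΔS₁ = m₁c₁ ln(T_f/T₁) = 666.33 × ln(304.07/323) = -40.25 J/K.
ΔS₂ = m₂c₂ ln(T_f/T₂) = 196.924 × ln(304.07/240) = 46.59 J/K.
ΔS_total = -40.25 + 46.59 = 6.34 J/K.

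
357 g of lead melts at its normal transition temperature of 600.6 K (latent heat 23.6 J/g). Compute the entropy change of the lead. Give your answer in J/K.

ΔS = 14 J/K

Heat absorbed by the substance: Q = mL = 357 × 23.6 = 8425.2 J.
At constant T, ΔS = Q_rev/T = 8425.2 / 600.6 = 14 J/K.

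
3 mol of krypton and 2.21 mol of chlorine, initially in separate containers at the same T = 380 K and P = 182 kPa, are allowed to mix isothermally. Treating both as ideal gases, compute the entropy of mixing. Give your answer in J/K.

Mole fractions: x_A = 3/5.21 = 0.576, x_B = 0.424.
ΔS_mix = −R(n_A ln x_A + n_B ln x_B) = −8.314 × (3 ln 0.576 + 2.21 ln 0.424) = 29.5 J/K.

ΔS_mix = 29.5 J/K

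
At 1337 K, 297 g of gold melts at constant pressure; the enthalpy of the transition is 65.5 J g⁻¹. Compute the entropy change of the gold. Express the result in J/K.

ΔS = 14.6 J/K

Heat absorbed by the substance: Q = mL = 297 × 65.5 = 19453.5 J.
At constant T, ΔS = Q_rev/T = 19453.5 / 1337 = 14.6 J/K.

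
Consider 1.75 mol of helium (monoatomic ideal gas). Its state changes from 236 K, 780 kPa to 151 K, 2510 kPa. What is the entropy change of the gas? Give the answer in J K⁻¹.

ΔS = nC_p ln(T₂/T₁) − nR ln(P₂/P₁), with C_p = 5R/2 = 20.79 J mol⁻¹ K⁻¹ for a monoatomic ideal gas.
ΔS = 1.75 × [20.79 × ln(151/236) − 8.314 × ln(2510/780)] = -33.2 J/K.

ΔS = -33.2 J/K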